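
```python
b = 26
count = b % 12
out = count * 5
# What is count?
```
Trace:
  b=26
  b=26, count=2
  b=26, count=2, out=10

Final answer: 2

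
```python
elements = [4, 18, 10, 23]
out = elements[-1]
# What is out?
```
Trace:
  elements=[4, 18, 10, 23]
  elements=[4, 18, 10, 23], out=23

Final answer: 23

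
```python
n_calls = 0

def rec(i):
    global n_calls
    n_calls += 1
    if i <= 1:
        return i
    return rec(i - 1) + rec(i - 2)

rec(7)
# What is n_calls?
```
Call trace (a repeated sub-call is expanded the first time; later identical calls just restate its return value):
rec(i=7)
  rec(i=6)
    rec(i=5)
      rec(i=4)
        rec(i=3)
          rec(i=2)
            rec(i=1)
            -> return 1
            rec(i=0)
            -> return 0
          -> return 1
          rec(i=1)
          -> return 1
        -> return 2
        rec(i=2) -> return 1  (same call as traced above)
      -> return 3
      rec(i=3) -> return 2  (same call as traced above)
    -> return 5
    rec(i=4) -> return 3  (same call as traced above)
  -> return 8
  rec(i=5) -> return 5  (same call as traced above)
-> return 13

n_calls is incremented once per call, so count the calls in each subtree. Let C(i) = number of calls made by rec(i).
C(0) = C(1) = 1 (base case, no recursion); C(i) = 1 + C(i - 1) + C(i - 2) otherwise.
C(2) = 1 + C(1) + C(0) = 1 + 1 + 1 = 3
C(3) = 1 + C(2) + C(1) = 1 + 3 + 1 = 5
C(4) = 1 + C(3) + C(2) = 1 + 5 + 3 = 9
C(5) = 1 + C(4) + C(3) = 1 + 9 + 5 = 15
C(6) = 1 + C(5) + C(4) = 1 + 15 + 9 = 25
C(7) = 1 + C(6) + C(5) = 1 + 25 + 15 = 41
n_calls = C(7) = 41

Final answer: 41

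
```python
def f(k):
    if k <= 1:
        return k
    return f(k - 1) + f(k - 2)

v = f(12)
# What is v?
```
Call trace (a repeated sub-call is expanded the first time; later identical calls just restate its return value):
f(k=12)
  f(k=11)
    f(k=10)
      f(k=9)
        f(k=8)
          f(k=7)
            f(k=6)
              f(k=5)
                f(k=4)
                  f(k=3)
                    f(k=2)
                      f(k=1)
                      -> return 1
                      f(k=0)
                      -> return 0
                    -> return 1
                    f(k=1)
                    -> return 1
                  -> return 2
                  f(k=2) -> return 1  (same call as traced above)
                -> return 3
                f(k=3) -> return 2  (same call as traced above)
              -> return 5
              f(k=4) -> return 3  (same call as traced above)
            -> return 8
            f(k=5) -> return 5  (same call as traced above)
          -> return 13
          f(k=6) -> return 8  (same call as traced above)
        -> return 21
        f(k=7) -> return 13  (same call as traced above)
      -> return 34
      f(k=8) -> return 21  (same call as traced above)
    -> return 55
    f(k=9) -> return 34  (same call as traced above)
  -> return 89
  f(k=10) -> return 55  (same call as traced above)
-> return 144

Final answer: 144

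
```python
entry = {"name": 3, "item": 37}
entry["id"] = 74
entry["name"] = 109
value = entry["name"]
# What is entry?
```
Trace:
  entry={'name': 3, 'item': 37}
  entry={'name': 3, 'item': 37, 'id': 74}
  entry={'name': 109, 'item': 37, 'id': 74}
  entry={'name': 109, 'item': 37, 'id': 74}, value=109

Final answer: {'name': 109, 'item': 37, 'id': 74}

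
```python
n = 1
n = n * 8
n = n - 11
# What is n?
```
Trace:
  n=1
  n=8
  n=-3

Final answer: -3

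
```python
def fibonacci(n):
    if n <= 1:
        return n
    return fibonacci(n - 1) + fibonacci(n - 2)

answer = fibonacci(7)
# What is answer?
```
Call trace (a repeated sub-call is expanded the first time; later identical calls just restate its return value):
fibonacci(n=7)
  fibonacci(n=6)
    fibonacci(n=5)
      fibonacci(n=4)
        fibonacci(n=3)
          fibonacci(n=2)
            fibonacci(n=1)
            -> return 1
            fibonacci(n=0)
            -> return 0
          -> return 1
          fibonacci(n=1)
          -> return 1
        -> return 2
        fibonacci(n=2) -> return 1  (same call as traced above)
      -> return 3
      fibonacci(n=3) -> return 2  (same call as traced above)
    -> return 5
    fibonacci(n=4) -> return 3  (same call as traced above)
  -> return 8
  fibonacci(n=5) -> return 5  (same call as traced above)
-> return 13

Final answer: 13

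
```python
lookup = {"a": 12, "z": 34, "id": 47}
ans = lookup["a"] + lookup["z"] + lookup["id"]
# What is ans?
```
Trace:
  lookup={'a': 12, 'z': 34, 'id': 47}
  lookup={'a': 12, 'z': 34, 'id': 47}, ans=93

Final answer: 93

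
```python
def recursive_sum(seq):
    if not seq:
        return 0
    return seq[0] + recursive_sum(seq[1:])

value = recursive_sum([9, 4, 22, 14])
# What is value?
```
Call trace:
recursive_sum(seq=[9, 4, 22, 14])
  recursive_sum(seq=[4, 22, 14])
    recursive_sum(seq=[22, 14])
      recursive_sum(seq=[14])
        recursive_sum(seq=[])
        -> return 0
      -> return 14
    -> return 36
  -> return 40
-> return 49

Final answer: 49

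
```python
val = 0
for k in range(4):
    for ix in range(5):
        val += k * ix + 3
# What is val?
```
Trace:
  val=0
  val=3, k=0, ix=0
  val=6, k=0, ix=1
  val=9, k=0, ix=2
  val=12, k=0, ix=3
  val=15, k=0, ix=4
  val=18, k=1, ix=0
  val=22, k=1, ix=1
  val=27, k=1, ix=2
  val=33, k=1, ix=3
  val=40, k=1, ix=4
  val=43, k=2, ix=0
  val=48, k=2, ix=1
  val=55, k=2, ix=2
  val=64, k=2, ix=3
  val=75, k=2, ix=4
  val=78, k=3, ix=0
  val=84, k=3, ix=1
  val=93, k=3, ix=2
  val=105, k=3, ix=3
  val=120, k=3, ix=4

Final answer: 120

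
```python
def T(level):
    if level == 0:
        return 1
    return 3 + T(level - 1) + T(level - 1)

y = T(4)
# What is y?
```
Call trace (a repeated sub-call is expanded the first time; later identical calls just restate its return value):
T(level=4)
  T(level=3)
    T(level=2)
      T(level=1)
        T(level=0)
        -> return 1
        T(level=0)
        -> return 1
      -> return 5
      T(level=1) -> return 5  (same call as traced above)
    -> return 13
    T(level=2) -> return 13  (same call as traced above)
  -> return 29
  T(level=3) -> return 29  (same call as traced above)
-> return 61

Final answer: 61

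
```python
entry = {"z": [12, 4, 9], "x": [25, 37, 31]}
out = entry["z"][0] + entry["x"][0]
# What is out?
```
Trace:
  entry={'z': [12, 4, 9], 'x': [25, 37, 31]}
  entry={'z': [12, 4, 9], 'x': [25, 37, 31]}, out=37

Final answer: 37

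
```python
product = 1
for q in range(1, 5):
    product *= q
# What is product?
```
Trace:
  product=1
  product=1, q=1
  product=2, q=2
  product=6, q=3
  product=24, q=4

Final answer: 24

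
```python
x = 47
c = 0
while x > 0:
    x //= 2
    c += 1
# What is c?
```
Trace:
  x=47
  x=47, c=0
  x=23, c=1
  x=11, c=2
  x=5, c=3
  x=2, c=4
  x=1, c=5
  x=0, c=6

Final answer: 6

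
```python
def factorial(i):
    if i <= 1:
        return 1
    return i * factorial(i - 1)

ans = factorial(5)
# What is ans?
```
Call trace:
factorial(i=5)
  factorial(i=4)
    factorial(i=3)
      factorial(i=2)
        factorial(i=1)
        -> return 1
      -> return 2
    -> return 6
  -> return 24
-> return 120

Final answer: 120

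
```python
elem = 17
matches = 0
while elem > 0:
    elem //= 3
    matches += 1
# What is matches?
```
Trace:
  elem=17
  elem=17, matches=0
  elem=5, matches=1
  elem=1, matches=2
  elem=0, matches=3

Final answer: 3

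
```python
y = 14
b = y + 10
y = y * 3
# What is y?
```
Trace:
  y=14
  y=14, b=24
  y=42, b=24

Final answer: 42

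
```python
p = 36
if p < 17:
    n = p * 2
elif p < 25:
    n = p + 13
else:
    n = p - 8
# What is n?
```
Trace:
  p=36
  p=36, n=28

Final answer: 28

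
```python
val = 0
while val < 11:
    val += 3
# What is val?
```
Trace:
  val=0
  val=3
  val=6
  val=9
  val=12

Final answer: 12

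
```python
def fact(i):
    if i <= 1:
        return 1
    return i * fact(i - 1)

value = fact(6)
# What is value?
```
Call trace:
fact(i=6)
  fact(i=5)
    fact(i=4)
      fact(i=3)
        fact(i=2)
          fact(i=1)
          -> return 1
        -> return 2
      -> return 6
    -> return 24
  -> return 120
-> return 720

Final answer: 720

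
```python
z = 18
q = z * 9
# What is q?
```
Trace:
  z=18
  z=18, q=162

Final answer: 162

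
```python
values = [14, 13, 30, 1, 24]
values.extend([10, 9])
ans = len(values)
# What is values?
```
Trace:
  values=[14, 13, 30, 1, 24]
  values=[14, 13, 30, 1, 24, 10, 9]
  values=[14, 13, 30, 1, 24, 10, 9], ans=7

Final answer: [14, 13, 30, 1, 24, 10, 9]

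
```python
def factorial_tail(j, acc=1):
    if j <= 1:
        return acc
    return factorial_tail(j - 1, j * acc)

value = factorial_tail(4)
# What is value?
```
Call trace:
factorial_tail(j=4, acc=1)
  factorial_tail(j=3, acc=4)
    factorial_tail(j=2, acc=12)
      factorial_tail(j=1, acc=24)
      -> return 24
    -> return 24
  -> return 24
-> return 24

Final answer: 24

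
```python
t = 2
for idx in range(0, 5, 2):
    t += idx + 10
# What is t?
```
Trace:
  t=2
  t=12, idx=0
  t=24, idx=2
  t=38, idx=4

Final answer: 38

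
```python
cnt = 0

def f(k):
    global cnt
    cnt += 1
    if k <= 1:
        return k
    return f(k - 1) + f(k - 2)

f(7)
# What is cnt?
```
Call trace (a repeated sub-call is expanded the first time; later identical calls just restate its return value):
f(k=7)
  f(k=6)
    f(k=5)
      f(k=4)
        f(k=3)
          f(k=2)
            f(k=1)
            -> return 1
            f(k=0)
            -> return 0
          -> return 1
          f(k=1)
          -> return 1
        -> return 2
        f(k=2) -> return 1  (same call as traced above)
      -> return 3
      f(k=3) -> return 2  (same call as traced above)
    -> return 5
    f(k=4) -> return 3  (same call as traced above)
  -> return 8
  f(k=5) -> return 5  (same call as traced above)
-> return 13

cnt is incremented once per call, so count the calls in each subtree. Let C(k) = number of calls made by f(k).
C(0) = C(1) = 1 (base case, no recursion); C(k) = 1 + C(k - 1) + C(k - 2) otherwise.
C(2) = 1 + C(1) + C(0) = 1 + 1 + 1 = 3
C(3) = 1 + C(2) + C(1) = 1 + 3 + 1 = 5
C(4) = 1 + C(3) + C(2) = 1 + 5 + 3 = 9
C(5) = 1 + C(4) + C(3) = 1 + 9 + 5 = 15
C(6) = 1 + C(5) + C(4) = 1 + 15 + 9 = 25
C(7) = 1 + C(6) + C(5) = 1 + 25 + 15 = 41
cnt = C(7) = 41

Final answer: 41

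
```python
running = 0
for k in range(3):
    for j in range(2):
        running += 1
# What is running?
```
Trace:
  running=0
  running=1, k=0, j=0
  running=2, k=0, j=1
  running=3, k=1, j=0
  running=4, k=1, j=1
  running=5, k=2, j=0
  running=6, k=2, j=1

Final answer: 6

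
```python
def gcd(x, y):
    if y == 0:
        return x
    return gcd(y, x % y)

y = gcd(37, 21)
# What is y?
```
Call trace:
gcd(x=37, y=21)
  gcd(x=21, y=16)
    gcd(x=16, y=5)
      gcd(x=5, y=1)
        gcd(x=1, y=0)
        -> return 1
      -> return 1
    -> return 1
  -> return 1
-> return 1

Final answer: 1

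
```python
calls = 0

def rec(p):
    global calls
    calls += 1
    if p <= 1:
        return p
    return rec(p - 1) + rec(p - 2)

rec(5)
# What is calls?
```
Call trace (a repeated sub-call is expanded the first time; later identical calls just restate its return value):
rec(p=5)
  rec(p=4)
    rec(p=3)
      rec(p=2)
        rec(p=1)
        -> return 1
        rec(p=0)
        -> return 0
      -> return 1
      rec(p=1)
      -> return 1
    -> return 2
    rec(p=2) -> return 1  (same call as traced above)
  -> return 3
  rec(p=3) -> return 2  (same call as traced above)
-> return 5

calls is incremented once per call, so count the calls in each subtree. Let C(p) = number of calls made by rec(p).
C(0) = C(1) = 1 (base case, no recursion); C(p) = 1 + C(p - 1) + C(p - 2) otherwise.
C(2) = 1 + C(1) + C(0) = 1 + 1 + 1 = 3
C(3) = 1 + C(2) + C(1) = 1 + 3 + 1 = 5
C(4) = 1 + C(3) + C(2) = 1 + 5 + 3 = 9
C(5) = 1 + C(4) + C(3) = 1 + 9 + 5 = 15
calls = C(5) = 15

Final answer: 15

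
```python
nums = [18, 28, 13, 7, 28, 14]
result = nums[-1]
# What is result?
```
Trace:
  nums=[18, 28, 13, 7, 28, 14]
  nums=[18, 28, 13, 7, 28, 14], result=14

Final answer: 14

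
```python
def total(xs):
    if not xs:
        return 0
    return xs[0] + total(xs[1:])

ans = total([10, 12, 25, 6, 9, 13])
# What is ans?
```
Call trace:
total(xs=[10, 12, 25, 6, 9, 13])
  total(xs=[12, 25, 6, 9, 13])
    total(xs=[25, 6, 9, 13])
      total(xs=[6, 9, 13])
        total(xs=[9, 13])
          total(xs=[13])
            total(xs=[])
            -> return 0
          -> return 13
        -> return 22
      -> return 28
    -> return 53
  -> return 65
-> return 75

Final answer: 75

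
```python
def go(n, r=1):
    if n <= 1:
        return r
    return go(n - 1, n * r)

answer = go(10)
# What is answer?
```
Call trace:
go(n=10, r=1)
  go(n=9, r=10)
    go(n=8, r=90)
      go(n=7, r=720)
        go(n=6, r=5040)
          go(n=5, r=30240)
            go(n=4, r=151200)
              go(n=3, r=604800)
                go(n=2, r=1814400)
                  go(n=1, r=3628800)
                  -> return 3628800
                -> return 3628800
              -> return 3628800
            -> return 3628800
          -> return 3628800
        -> return 3628800
      -> return 3628800
    -> return 3628800
  -> return 3628800
-> return 3628800

Final answer: 3628800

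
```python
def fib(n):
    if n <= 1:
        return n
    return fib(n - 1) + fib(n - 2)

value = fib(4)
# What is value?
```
Call trace (a repeated sub-call is expanded the first time; later identical calls just restate its return value):
fib(n=4)
  fib(n=3)
    fib(n=2)
      fib(n=1)
      -> return 1
      fib(n=0)
      -> return 0
    -> return 1
    fib(n=1)
    -> return 1
  -> return 2
  fib(n=2) -> return 1  (same call as traced above)
-> return 3

Final answer: 3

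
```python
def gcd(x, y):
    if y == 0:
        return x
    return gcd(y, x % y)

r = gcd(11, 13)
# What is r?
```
Call trace:
gcd(x=11, y=13)
  gcd(x=13, y=11)
    gcd(x=11, y=2)
      gcd(x=2, y=1)
        gcd(x=1, y=0)
        -> return 1
      -> return 1
    -> return 1
  -> return 1
-> return 1

Final answer: 1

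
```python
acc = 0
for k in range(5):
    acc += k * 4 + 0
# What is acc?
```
Trace:
  acc=0
  acc=0, k=0
  acc=4, k=1
  acc=12, k=2
  acc=24, k=3
  acc=40, k=4

Final answer: 40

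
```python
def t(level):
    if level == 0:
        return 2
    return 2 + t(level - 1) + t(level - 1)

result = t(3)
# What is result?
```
Call trace (a repeated sub-call is expanded the first time; later identical calls just restate its return value):
t(level=3)
  t(level=2)
    t(level=1)
      t(level=0)
      -> return 2
      t(level=0)
      -> return 2
    -> return 6
    t(level=1) -> return 6  (same call as traced above)
  -> return 14
  t(level=2) -> return 14  (same call as traced above)
-> return 30

Final answer: 30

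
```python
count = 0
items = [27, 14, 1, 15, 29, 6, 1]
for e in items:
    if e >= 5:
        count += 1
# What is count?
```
Trace:
  count=0
  count=1, e=27
  count=2, e=14
  count=2, e=1
  count=3, e=15
  count=4, e=29
  count=5, e=6
  count=5, e=1

Final answer: 5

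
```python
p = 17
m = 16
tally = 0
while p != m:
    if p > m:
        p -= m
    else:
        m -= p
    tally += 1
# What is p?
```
Trace:
  p=17
  p=17, m=16
  p=17, m=16, tally=0
  p=1, m=16, tally=1
  p=1, m=15, tally=2
  p=1, m=14, tally=3
  p=1, m=13, tally=4
  p=1, m=12, tally=5
  p=1, m=11, tally=6
  p=1, m=10, tally=7
  p=1, m=9, tally=8
  p=1, m=8, tally=9
  p=1, m=7, tally=10
  p=1, m=6, tally=11
  p=1, m=5, tally=12
  p=1, m=4, tally=13
  p=1, m=3, tally=14
  p=1, m=2, tally=15
  p=1, m=1, tally=16

Final answer: 1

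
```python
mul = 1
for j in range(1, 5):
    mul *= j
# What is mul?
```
Trace:
  mul=1
  mul=1, j=1
  mul=2, j=2
  mul=6, j=3
  mul=24, j=4

Final answer: 24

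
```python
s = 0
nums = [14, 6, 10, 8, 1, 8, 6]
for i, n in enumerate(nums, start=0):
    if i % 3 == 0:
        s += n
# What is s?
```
Trace:
  s=0
  s=14, i=0, n=14
  s=14, i=1, n=6
  s=14, i=2, n=10
  s=22, i=3, n=8
  s=22, i=4, n=1
  s=22, i=5, n=8
  s=28, i=6, n=6

Final answer: 28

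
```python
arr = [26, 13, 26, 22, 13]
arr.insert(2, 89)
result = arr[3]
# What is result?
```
Trace:
  arr=[26, 13, 26, 22, 13]
  arr=[26, 13, 89, 26, 22, 13]
  arr=[26, 13, 89, 26, 22, 13], result=26

Final answer: 26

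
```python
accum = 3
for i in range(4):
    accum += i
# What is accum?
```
Trace:
  accum=3
  accum=3, i=0
  accum=4, i=1
  accum=6, i=2
  accum=9, i=3

Final answer: 9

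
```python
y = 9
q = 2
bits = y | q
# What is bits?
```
Trace:
  y=9
  y=9, q=2
  y=9, q=2, bits=11

Final answer: 11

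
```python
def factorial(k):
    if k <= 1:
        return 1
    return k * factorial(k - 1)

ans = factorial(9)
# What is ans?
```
Call trace:
factorial(k=9)
  factorial(k=8)
    factorial(k=7)
      factorial(k=6)
        factorial(k=5)
          factorial(k=4)
            factorial(k=3)
              factorial(k=2)
                factorial(k=1)
                -> return 1
              -> return 2
            -> return 6
          -> return 24
        -> return 120
      -> return 720
    -> return 5040
  -> return 40320
-> return 362880

Final answer: 362880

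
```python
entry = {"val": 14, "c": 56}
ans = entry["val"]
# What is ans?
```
Trace:
  entry={'val': 14, 'c': 56}
  entry={'val': 14, 'c': 56}, ans=14

Final answer: 14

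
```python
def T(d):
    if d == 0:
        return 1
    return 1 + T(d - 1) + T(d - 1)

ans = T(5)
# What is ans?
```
Call trace (a repeated sub-call is expanded the first time; later identical calls just restate its return value):
T(d=5)
  T(d=4)
    T(d=3)
      T(d=2)
        T(d=1)
          T(d=0)
          -> return 1
          T(d=0)
          -> return 1
        -> return 3
        T(d=1) -> return 3  (same call as traced above)
      -> return 7
      T(d=2) -> return 7  (same call as traced above)
    -> return 15
    T(d=3) -> return 15  (same call as traced above)
  -> return 31
  T(d=4) -> return 31  (same call as traced above)
-> return 63

Final answer: 63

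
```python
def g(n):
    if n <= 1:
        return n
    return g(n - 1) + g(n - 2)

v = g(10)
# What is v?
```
Call trace (a repeated sub-call is expanded the first time; later identical calls just restate its return value):
g(n=10)
  g(n=9)
    g(n=8)
      g(n=7)
        g(n=6)
          g(n=5)
            g(n=4)
              g(n=3)
                g(n=2)
                  g(n=1)
                  -> return 1
                  g(n=0)
                  -> return 0
                -> return 1
                g(n=1)
                -> return 1
              -> return 2
              g(n=2) -> return 1  (same call as traced above)
            -> return 3
            g(n=3) -> return 2  (same call as traced above)
          -> return 5
          g(n=4) -> return 3  (same call as traced above)
        -> return 8
        g(n=5) -> return 5  (same call as traced above)
      -> return 13
      g(n=6) -> return 8  (same call as traced above)
    -> return 21
    g(n=7) -> return 13  (same call as traced above)
  -> return 34
  g(n=8) -> return 21  (same call as traced above)
-> return 55

Final answer: 55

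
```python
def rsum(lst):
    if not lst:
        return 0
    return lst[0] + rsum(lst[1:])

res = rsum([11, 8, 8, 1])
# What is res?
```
Call trace:
rsum(lst=[11, 8, 8, 1])
  rsum(lst=[8, 8, 1])
    rsum(lst=[8, 1])
      rsum(lst=[1])
        rsum(lst=[])
        -> return 0
      -> return 1
    -> return 9
  -> return 17
-> return 28

Final answer: 28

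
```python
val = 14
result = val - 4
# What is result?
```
Trace:
  val=14
  val=14, result=10

Final answer: 10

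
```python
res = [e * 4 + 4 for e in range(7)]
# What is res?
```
Trace:
  e=0
  e=1
  e=2
  e=3
  e=4
  e=5
  e=6
  res=[4, 8, 12, 16, 20, 24, 28]

Final answer: [4, 8, 12, 16, 20, 24, 28]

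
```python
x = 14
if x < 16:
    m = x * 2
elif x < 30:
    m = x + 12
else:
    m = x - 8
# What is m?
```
Trace:
  x=14
  x=14, m=28

Final answer: 28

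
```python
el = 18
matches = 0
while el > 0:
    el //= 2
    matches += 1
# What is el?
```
Trace:
  el=18
  el=18, matches=0
  el=9, matches=1
  el=4, matches=2
  el=2, matches=3
  el=1, matches=4
  el=0, matches=5

Final answer: 0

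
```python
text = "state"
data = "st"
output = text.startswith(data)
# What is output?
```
Trace:
  text='state'
  text='state', data='st'
  text='state', data='st', output=True

Final answer: True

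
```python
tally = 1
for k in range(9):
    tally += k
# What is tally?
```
Trace:
  tally=1
  tally=1, k=0
  tally=2, k=1
  tally=4, k=2
  tally=7, k=3
  tally=11, k=4
  tally=16, k=5
  tally=22, k=6
  tally=29, k=7
  tally=37, k=8

Final answer: 37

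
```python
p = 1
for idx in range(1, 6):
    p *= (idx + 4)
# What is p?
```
Trace:
  p=1
  p=5, idx=1
  p=30, idx=2
  p=210, idx=3
  p=1680, idx=4
  p=15120, idx=5

Final answer: 15120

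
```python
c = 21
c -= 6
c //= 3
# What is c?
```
Trace:
  c=21
  c=15
  c=5

Final answer: 5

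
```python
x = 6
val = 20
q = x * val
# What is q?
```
Trace:
  x=6
  x=6, val=20
  x=6, val=20, q=120

Final answer: 120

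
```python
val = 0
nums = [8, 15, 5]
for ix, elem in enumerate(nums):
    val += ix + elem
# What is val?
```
Trace:
  val=0
  val=8, ix=0, elem=8
  val=24, ix=1, elem=15
  val=31, ix=2, elem=5

Final answer: 31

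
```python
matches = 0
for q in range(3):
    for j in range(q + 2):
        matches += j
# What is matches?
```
Trace:
  matches=0
  matches=0, q=0, j=0
  matches=1, q=0, j=1
  matches=1, q=1, j=0
  matches=2, q=1, j=1
  matches=4, q=1, j=2
  matches=4, q=2, j=0
  matches=5, q=2, j=1
  matches=7, q=2, j=2
  matches=10, q=2, j=3

Final answer: 10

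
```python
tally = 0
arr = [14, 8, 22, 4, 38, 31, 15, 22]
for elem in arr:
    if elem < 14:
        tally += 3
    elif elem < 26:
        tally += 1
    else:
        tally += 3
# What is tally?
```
Trace:
  tally=0
  tally=1, elem=14
  tally=4, elem=8
  tally=5, elem=22
  tally=8, elem=4
  tally=11, elem=38
  tally=14, elem=31
  tally=15, elem=15
  tally=16, elem=22

Final answer: 16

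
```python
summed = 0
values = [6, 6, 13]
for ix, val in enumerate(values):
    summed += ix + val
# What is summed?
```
Trace:
  summed=0
  summed=6, ix=0, val=6
  summed=13, ix=1, val=6
  summed=28, ix=2, val=13

Final answer: 28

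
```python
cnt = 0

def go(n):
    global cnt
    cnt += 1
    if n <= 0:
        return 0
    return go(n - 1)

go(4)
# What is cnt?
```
Call trace:
go(n=4)
  go(n=3)
    go(n=2)
      go(n=1)
        go(n=0)
        -> return 0
      -> return 0
    -> return 0
  -> return 0
-> return 0

cnt is incremented once per call. go is entered once for each n = 4, 3, 2, 1, 0 (the n <= 0 call returns without recursing), i.e. 4 + 1 calls.
cnt = 5

Final answer: 5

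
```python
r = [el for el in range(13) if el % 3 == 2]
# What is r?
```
Trace:
  el=0
  el=1
  el=2
  el=3
  el=4
  el=5
  el=6
  el=7
  el=8
  el=9
  el=10
  el=11
  el=12
  r=[2, 5, 8, 11]

Final answer: [2, 5, 8, 11]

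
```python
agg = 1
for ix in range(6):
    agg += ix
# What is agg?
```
Trace:
  agg=1
  agg=1, ix=0
  agg=2, ix=1
  agg=4, ix=2
  agg=7, ix=3
  agg=11, ix=4
  agg=16, ix=5

Final answer: 16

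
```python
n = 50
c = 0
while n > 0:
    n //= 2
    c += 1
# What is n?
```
Trace:
  n=50
  n=50, c=0
  n=25, c=1
  n=12, c=2
  n=6, c=3
  n=3, c=4
  n=1, c=5
  n=0, c=6

Final answer: 0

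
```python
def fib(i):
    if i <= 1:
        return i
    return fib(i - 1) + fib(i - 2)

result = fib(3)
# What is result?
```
Call trace:
fib(i=3)
  fib(i=2)
    fib(i=1)
    -> return 1
    fib(i=0)
    -> return 0
  -> return 1
  fib(i=1)
  -> return 1
-> return 2

Final answer: 2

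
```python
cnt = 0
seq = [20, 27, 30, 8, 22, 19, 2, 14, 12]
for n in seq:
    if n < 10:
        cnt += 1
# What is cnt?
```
Trace:
  cnt=0
  cnt=0, n=20
  cnt=0, n=27
  cnt=0, n=30
  cnt=1, n=8
  cnt=1, n=22
  cnt=1, n=19
  cnt=2, n=2
  cnt=2, n=14
  cnt=2, n=12

Final answer: 2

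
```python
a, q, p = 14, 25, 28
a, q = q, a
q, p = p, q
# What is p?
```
Trace:
  a=14, q=25, p=28
  a=25, q=14, p=28
  a=25, q=28, p=14

Final answer: 14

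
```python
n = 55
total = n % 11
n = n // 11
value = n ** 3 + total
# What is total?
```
Trace:
  n=55
  n=55, total=0
  n=5, total=0
  n=5, total=0, value=125

Final answer: 0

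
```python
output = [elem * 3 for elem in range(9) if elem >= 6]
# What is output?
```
Trace:
  elem=0
  elem=1
  elem=2
  elem=3
  elem=4
  elem=5
  elem=6
  elem=7
  elem=8
  output=[18, 21, 24]

Final answer: [18, 21, 24]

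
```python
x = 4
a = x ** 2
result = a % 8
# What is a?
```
Trace:
  x=4
  x=4, a=16
  x=4, a=16, result=0

Final answer: 16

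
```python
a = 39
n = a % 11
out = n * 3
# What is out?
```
Trace:
  a=39
  a=39, n=6
  a=39, n=6, out=18

Final answer: 18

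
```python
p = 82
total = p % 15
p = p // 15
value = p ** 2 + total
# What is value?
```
Trace:
  p=82
  p=82, total=7
  p=5, total=7
  p=5, total=7, value=32

Final answer: 32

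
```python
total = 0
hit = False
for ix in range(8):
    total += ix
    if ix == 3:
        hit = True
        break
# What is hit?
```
Trace:
  total=0
  total=0, hit=False
  total=0, hit=False, ix=0
  total=1, hit=False, ix=1
  total=3, hit=False, ix=2
  total=6, hit=True, ix=3

Final answer: True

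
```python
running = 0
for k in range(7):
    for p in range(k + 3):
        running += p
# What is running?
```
Trace:
  running=0
  running=0, k=0, p=0
  running=1, k=0, p=1
  running=3, k=0, p=2
  running=3, k=1, p=0
  running=4, k=1, p=1
  running=6, k=1, p=2
  running=9, k=1, p=3
  running=9, k=2, p=0
  running=10, k=2, p=1
  running=12, k=2, p=2
  running=15, k=2, p=3
  running=19, k=2, p=4
  running=19, k=3, p=0
  running=20, k=3, p=1
  running=22, k=3, p=2
  running=25, k=3, p=3
  running=29, k=3, p=4
  running=34, k=3, p=5
  running=34, k=4, p=0
  running=35, k=4, p=1
  running=37, k=4, p=2
  running=40, k=4, p=3
  running=44, k=4, p=4
  running=49, k=4, p=5
  running=55, k=4, p=6
  running=55, k=5, p=0
  running=56, k=5, p=1
  running=58, k=5, p=2
  running=61, k=5, p=3
  running=65, k=5, p=4
  running=70, k=5, p=5
  running=76, k=5, p=6
  running=83, k=5, p=7
  running=83, k=6, p=0
  running=84, k=6, p=1
  running=86, k=6, p=2
  running=89, k=6, p=3
  running=93, k=6, p=4
  running=98, k=6, p=5
  running=104, k=6, p=6
  running=111, k=6, p=7
  running=119, k=6, p=8

Final answer: 119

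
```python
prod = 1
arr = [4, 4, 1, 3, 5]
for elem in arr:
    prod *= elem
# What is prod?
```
Trace:
  prod=1
  prod=4, elem=4
  prod=16, elem=4
  prod=16, elem=1
  prod=48, elem=3
  prod=240, elem=5

Final answer: 240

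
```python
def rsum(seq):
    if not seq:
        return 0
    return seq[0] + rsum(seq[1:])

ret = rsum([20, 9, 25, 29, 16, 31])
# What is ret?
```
Call trace:
rsum(seq=[20, 9, 25, 29, 16, 31])
  rsum(seq=[9, 25, 29, 16, 31])
    rsum(seq=[25, 29, 16, 31])
      rsum(seq=[29, 16, 31])
        rsum(seq=[16, 31])
          rsum(seq=[31])
            rsum(seq=[])
            -> return 0
          -> return 31
        -> return 47
      -> return 76
    -> return 101
  -> return 110
-> return 130

Final answer: 130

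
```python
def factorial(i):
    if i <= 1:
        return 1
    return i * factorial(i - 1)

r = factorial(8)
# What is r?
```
Call trace:
factorial(i=8)
  factorial(i=7)
    factorial(i=6)
      factorial(i=5)
        factorial(i=4)
          factorial(i=3)
            factorial(i=2)
              factorial(i=1)
              -> return 1
            -> return 2
          -> return 6
        -> return 24
      -> return 120
    -> return 720
  -> return 5040
-> return 40320

Final answer: 40320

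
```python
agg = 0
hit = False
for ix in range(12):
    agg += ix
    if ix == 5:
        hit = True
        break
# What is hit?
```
Trace:
  agg=0
  agg=0, hit=False
  agg=0, hit=False, ix=0
  agg=1, hit=False, ix=1
  agg=3, hit=False, ix=2
  agg=6, hit=False, ix=3
  agg=10, hit=False, ix=4
  agg=15, hit=True, ix=5

Final answer: True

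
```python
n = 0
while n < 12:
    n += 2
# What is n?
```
Trace:
  n=0
  n=2
  n=4
  n=6
  n=8
  n=10
  n=12

Final answer: 12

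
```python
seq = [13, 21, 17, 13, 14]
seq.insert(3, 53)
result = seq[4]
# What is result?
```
Trace:
  seq=[13, 21, 17, 13, 14]
  seq=[13, 21, 17, 53, 13, 14]
  seq=[13, 21, 17, 53, 13, 14], result=13

Final answer: 13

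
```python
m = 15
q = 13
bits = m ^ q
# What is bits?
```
Trace:
  m=15
  m=15, q=13
  m=15, q=13, bits=2

Final answer: 2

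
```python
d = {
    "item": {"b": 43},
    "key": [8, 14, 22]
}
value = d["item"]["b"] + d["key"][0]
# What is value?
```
Trace:
  d={'item': {'b': 43}, 'key': [8, 14, 22]}
  d={'item': {'b': 43}, 'key': [8, 14, 22]}, value=51

Final answer: 51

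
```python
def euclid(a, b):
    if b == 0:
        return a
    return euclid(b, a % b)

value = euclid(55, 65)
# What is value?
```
Call trace:
euclid(a=55, b=65)
  euclid(a=65, b=55)
    euclid(a=55, b=10)
      euclid(a=10, b=5)
        euclid(a=5, b=0)
        -> return 5
      -> return 5
    -> return 5
  -> return 5
-> return 5

Final answer: 5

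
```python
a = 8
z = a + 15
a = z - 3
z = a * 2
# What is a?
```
Trace:
  a=8
  a=8, z=23
  a=20, z=23
  a=20, z=40

Final answer: 20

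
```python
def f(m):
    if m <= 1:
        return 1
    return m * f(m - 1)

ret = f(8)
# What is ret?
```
Call trace:
f(m=8)
  f(m=7)
    f(m=6)
      f(m=5)
        f(m=4)
          f(m=3)
            f(m=2)
              f(m=1)
              -> return 1
            -> return 2
          -> return 6
        -> return 24
      -> return 120
    -> return 720
  -> return 5040
-> return 40320

Final answer: 40320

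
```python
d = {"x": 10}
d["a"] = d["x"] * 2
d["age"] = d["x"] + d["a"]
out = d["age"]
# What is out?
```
Trace:
  d={'x': 10}
  d={'x': 10, 'a': 20}
  d={'x': 10, 'a': 20, 'age': 30}
  d={'x': 10, 'a': 20, 'age': 30}, out=30

Final answer: 30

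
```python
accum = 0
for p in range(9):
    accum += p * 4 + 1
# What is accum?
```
Trace:
  accum=0
  accum=1, p=0
  accum=6, p=1
  accum=15, p=2
  accum=28, p=3
  accum=45, p=4
  accum=66, p=5
  accum=91, p=6
  accum=120, p=7
  accum=153, p=8

Final answer: 153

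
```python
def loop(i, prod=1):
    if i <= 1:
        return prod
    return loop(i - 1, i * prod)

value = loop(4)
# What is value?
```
Call trace:
loop(i=4, prod=1)
  loop(i=3, prod=4)
    loop(i=2, prod=12)
      loop(i=1, prod=24)
      -> return 24
    -> return 24
  -> return 24
-> return 24

Final answer: 24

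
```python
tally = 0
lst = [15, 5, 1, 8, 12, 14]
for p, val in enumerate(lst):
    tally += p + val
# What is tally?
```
Trace:
  tally=0
  tally=15, p=0, val=15
  tally=21, p=1, val=5
  tally=24, p=2, val=1
  tally=35, p=3, val=8
  tally=51, p=4, val=12
  tally=70, p=5, val=14

Final answer: 70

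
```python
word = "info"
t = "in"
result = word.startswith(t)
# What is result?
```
Trace:
  word='info'
  word='info', t='in'
  word='info', t='in', result=True

Final answer: True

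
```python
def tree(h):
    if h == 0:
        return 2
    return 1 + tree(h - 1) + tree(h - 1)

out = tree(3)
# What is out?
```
Call trace (a repeated sub-call is expanded the first time; later identical calls just restate its return value):
tree(h=3)
  tree(h=2)
    tree(h=1)
      tree(h=0)
      -> return 2
      tree(h=0)
      -> return 2
    -> return 5
    tree(h=1) -> return 5  (same call as traced above)
  -> return 11
  tree(h=2) -> return 11  (same call as traced above)
-> return 23

Final answer: 23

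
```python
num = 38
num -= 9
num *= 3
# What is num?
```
Trace:
  num=38
  num=29
  num=87

Final answer: 87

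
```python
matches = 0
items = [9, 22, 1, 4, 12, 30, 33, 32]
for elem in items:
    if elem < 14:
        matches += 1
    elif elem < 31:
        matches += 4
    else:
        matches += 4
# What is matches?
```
Trace:
  matches=0
  matches=1, elem=9
  matches=5, elem=22
  matches=6, elem=1
  matches=7, elem=4
  matches=8, elem=12
  matches=12, elem=30
  matches=16, elem=33
  matches=20, elem=32

Final answer: 20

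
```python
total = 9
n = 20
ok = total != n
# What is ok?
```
Trace:
  total=9
  total=9, n=20
  total=9, n=20, ok=True

Final answer: True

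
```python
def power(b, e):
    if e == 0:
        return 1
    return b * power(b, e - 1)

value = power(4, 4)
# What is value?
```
Call trace:
power(b=4, e=4)
  power(b=4, e=3)
    power(b=4, e=2)
      power(b=4, e=1)
        power(b=4, e=0)
        -> return 1
      -> return 4
    -> return 16
  -> return 64
-> return 256

Final answer: 256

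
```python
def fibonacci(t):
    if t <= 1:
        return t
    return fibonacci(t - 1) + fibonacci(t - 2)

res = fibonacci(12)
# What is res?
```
Call trace (a repeated sub-call is expanded the first time; later identical calls just restate its return value):
fibonacci(t=12)
  fibonacci(t=11)
    fibonacci(t=10)
      fibonacci(t=9)
        fibonacci(t=8)
          fibonacci(t=7)
            fibonacci(t=6)
              fibonacci(t=5)
                fibonacci(t=4)
                  fibonacci(t=3)
                    fibonacci(t=2)
                      fibonacci(t=1)
                      -> return 1
                      fibonacci(t=0)
                      -> return 0
                    -> return 1
                    fibonacci(t=1)
                    -> return 1
                  -> return 2
                  fibonacci(t=2) -> return 1  (same call as traced above)
                -> return 3
                fibonacci(t=3) -> return 2  (same call as traced above)
              -> return 5
              fibonacci(t=4) -> return 3  (same call as traced above)
            -> return 8
            fibonacci(t=5) -> return 5  (same call as traced above)
          -> return 13
          fibonacci(t=6) -> return 8  (same call as traced above)
        -> return 21
        fibonacci(t=7) -> return 13  (same call as traced above)
      -> return 34
      fibonacci(t=8) -> return 21  (same call as traced above)
    -> return 55
    fibonacci(t=9) -> return 34  (same call as traced above)
  -> return 89
  fibonacci(t=10) -> return 55  (same call as traced above)
-> return 144

Final answer: 144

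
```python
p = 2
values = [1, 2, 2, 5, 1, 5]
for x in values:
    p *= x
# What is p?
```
Trace:
  p=2
  p=2, x=1
  p=4, x=2
  p=8, x=2
  p=40, x=5
  p=40, x=1
  p=200, x=5

Final answer: 200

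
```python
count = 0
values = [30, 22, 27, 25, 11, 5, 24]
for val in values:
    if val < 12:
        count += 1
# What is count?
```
Trace:
  count=0
  count=0, val=30
  count=0, val=22
  count=0, val=27
  count=0, val=25
  count=1, val=11
  count=2, val=5
  count=2, val=24

Final answer: 2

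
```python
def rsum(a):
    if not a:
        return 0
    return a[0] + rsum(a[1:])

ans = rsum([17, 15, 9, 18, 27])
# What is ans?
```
Call trace:
rsum(a=[17, 15, 9, 18, 27])
  rsum(a=[15, 9, 18, 27])
    rsum(a=[9, 18, 27])
      rsum(a=[18, 27])
        rsum(a=[27])
          rsum(a=[])
          -> return 0
        -> return 27
      -> return 45
    -> return 54
  -> return 69
-> return 86

Final answer: 86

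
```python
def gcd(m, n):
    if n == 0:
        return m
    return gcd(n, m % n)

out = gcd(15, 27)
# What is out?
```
Call trace:
gcd(m=15, n=27)
  gcd(m=27, n=15)
    gcd(m=15, n=12)
      gcd(m=12, n=3)
        gcd(m=3, n=0)
        -> return 3
      -> return 3
    -> return 3
  -> return 3
-> return 3

Final answer: 3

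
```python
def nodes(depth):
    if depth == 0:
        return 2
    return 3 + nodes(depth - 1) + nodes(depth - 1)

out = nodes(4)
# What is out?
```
Call trace (a repeated sub-call is expanded the first time; later identical calls just restate its return value):
nodes(depth=4)
  nodes(depth=3)
    nodes(depth=2)
      nodes(depth=1)
        nodes(depth=0)
        -> return 2
        nodes(depth=0)
        -> return 2
      -> return 7
      nodes(depth=1) -> return 7  (same call as traced above)
    -> return 17
    nodes(depth=2) -> return 17  (same call as traced above)
  -> return 37
  nodes(depth=3) -> return 37  (same call as traced above)
-> return 77

Final answer: 77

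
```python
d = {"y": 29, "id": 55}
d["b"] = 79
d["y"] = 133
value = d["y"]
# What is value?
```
Trace:
  d={'y': 29, 'id': 55}
  d={'y': 29, 'id': 55, 'b': 79}
  d={'y': 133, 'id': 55, 'b': 79}
  d={'y': 133, 'id': 55, 'b': 79}, value=133

Final answer: 133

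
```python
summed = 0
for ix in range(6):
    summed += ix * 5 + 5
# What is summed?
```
Trace:
  summed=0
  summed=5, ix=0
  summed=15, ix=1
  summed=30, ix=2
  summed=50, ix=3
  summed=75, ix=4
  summed=105, ix=5

Final answer: 105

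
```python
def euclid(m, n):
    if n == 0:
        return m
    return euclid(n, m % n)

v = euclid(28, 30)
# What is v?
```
Call trace:
euclid(m=28, n=30)
  euclid(m=30, n=28)
    euclid(m=28, n=2)
      euclid(m=2, n=0)
      -> return 2
    -> return 2
  -> return 2
-> return 2

Final answer: 2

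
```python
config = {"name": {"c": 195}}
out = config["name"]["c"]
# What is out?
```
Trace:
  config={'name': {'c': 195}}
  config={'name': {'c': 195}}, out=195

Final answer: 195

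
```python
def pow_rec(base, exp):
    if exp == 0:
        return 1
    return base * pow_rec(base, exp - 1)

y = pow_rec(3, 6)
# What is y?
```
Call trace:
pow_rec(base=3, exp=6)
  pow_rec(base=3, exp=5)
    pow_rec(base=3, exp=4)
      pow_rec(base=3, exp=3)
        pow_rec(base=3, exp=2)
          pow_rec(base=3, exp=1)
            pow_rec(base=3, exp=0)
            -> return 1
          -> return 3
        -> return 9
      -> return 27
    -> return 81
  -> return 243
-> return 729

Final answer: 729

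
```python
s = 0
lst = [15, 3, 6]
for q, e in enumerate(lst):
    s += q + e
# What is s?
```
Trace:
  s=0
  s=15, q=0, e=15
  s=19, q=1, e=3
  s=27, q=2, e=6

Final answer: 27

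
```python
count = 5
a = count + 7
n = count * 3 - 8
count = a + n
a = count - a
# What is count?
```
Trace:
  count=5
  count=5, a=12
  count=5, a=12, n=7
  count=19, a=12, n=7
  count=19, a=7, n=7

Final answer: 19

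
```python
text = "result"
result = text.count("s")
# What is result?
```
Trace:
  text='result'
  text='result', result=1

Final answer: 1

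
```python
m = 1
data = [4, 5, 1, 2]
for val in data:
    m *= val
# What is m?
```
Trace:
  m=1
  m=4, val=4
  m=20, val=5
  m=20, val=1
  m=40, val=2

Final answer: 40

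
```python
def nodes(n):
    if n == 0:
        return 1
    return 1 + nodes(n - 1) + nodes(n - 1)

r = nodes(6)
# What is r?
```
Call trace (a repeated sub-call is expanded the first time; later identical calls just restate its return value):
nodes(n=6)
  nodes(n=5)
    nodes(n=4)
      nodes(n=3)
        nodes(n=2)
          nodes(n=1)
            nodes(n=0)
            -> return 1
            nodes(n=0)
            -> return 1
          -> return 3
          nodes(n=1) -> return 3  (same call as traced above)
        -> return 7
        nodes(n=2) -> return 7  (same call as traced above)
      -> return 15
      nodes(n=3) -> return 15  (same call as traced above)
    -> return 31
    nodes(n=4) -> return 31  (same call as traced above)
  -> return 63
  nodes(n=5) -> return 63  (same call as traced above)
-> return 127

Final answer: 127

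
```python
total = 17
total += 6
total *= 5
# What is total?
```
Trace:
  total=17
  total=23
  total=115

Final answer: 115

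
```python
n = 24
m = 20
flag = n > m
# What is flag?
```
Trace:
  n=24
  n=24, m=20
  n=24, m=20, flag=True

Final answer: True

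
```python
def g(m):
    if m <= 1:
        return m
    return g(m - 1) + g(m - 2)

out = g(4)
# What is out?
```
Call trace (a repeated sub-call is expanded the first time; later identical calls just restate its return value):
g(m=4)
  g(m=3)
    g(m=2)
      g(m=1)
      -> return 1
      g(m=0)
      -> return 0
    -> return 1
    g(m=1)
    -> return 1
  -> return 2
  g(m=2) -> return 1  (same call as traced above)
-> return 3

Final answer: 3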